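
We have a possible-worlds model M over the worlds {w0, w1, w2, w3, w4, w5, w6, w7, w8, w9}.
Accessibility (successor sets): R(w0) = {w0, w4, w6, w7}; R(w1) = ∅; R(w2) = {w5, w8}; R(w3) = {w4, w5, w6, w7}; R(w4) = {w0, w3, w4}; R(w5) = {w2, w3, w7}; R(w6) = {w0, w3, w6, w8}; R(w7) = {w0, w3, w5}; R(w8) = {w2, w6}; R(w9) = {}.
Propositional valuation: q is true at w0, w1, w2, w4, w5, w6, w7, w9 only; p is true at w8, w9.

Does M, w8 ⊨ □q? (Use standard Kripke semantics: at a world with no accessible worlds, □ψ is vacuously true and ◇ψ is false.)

At w8: □q requires q at every successor {w2, w6}.
  At w2: q is true.
  At w6: q is true.
So □q is true at w8.

Yes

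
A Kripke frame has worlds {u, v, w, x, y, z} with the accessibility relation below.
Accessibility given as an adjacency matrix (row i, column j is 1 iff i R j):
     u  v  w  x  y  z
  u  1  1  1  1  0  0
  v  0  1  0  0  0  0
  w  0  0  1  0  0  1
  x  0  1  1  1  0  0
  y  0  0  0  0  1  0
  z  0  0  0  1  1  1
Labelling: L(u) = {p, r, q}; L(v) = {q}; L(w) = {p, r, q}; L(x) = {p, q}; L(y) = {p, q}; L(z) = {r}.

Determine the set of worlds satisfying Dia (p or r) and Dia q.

Let φ = Dia (p or r) and Dia q. Evaluate φ at each world:
  u (successors {u, v, w, x}): φ is true.
  v (successors {v}): φ is false.
  w (successors {w, z}): φ is true.
  x (successors {v, w, x}): φ is true.
  y (successors {y}): φ is true.
  z (successors {x, y, z}): φ is true.
For instance, at x:
  At x: Dia (p or r) is true, Dia q is true, so Dia (p or r) and Dia q is true.
    At x: Dia (p or r) requires p or r at some successor in {v, w, x}.
      p or r holds at w, so Dia (p or r) is true at x.
    At x: Dia q requires q at some successor in {v, w, x}.
      q holds at v, so Dia q is true at x.
Satisfying worlds: {u, w, x, y, z}

u, w, x, y, z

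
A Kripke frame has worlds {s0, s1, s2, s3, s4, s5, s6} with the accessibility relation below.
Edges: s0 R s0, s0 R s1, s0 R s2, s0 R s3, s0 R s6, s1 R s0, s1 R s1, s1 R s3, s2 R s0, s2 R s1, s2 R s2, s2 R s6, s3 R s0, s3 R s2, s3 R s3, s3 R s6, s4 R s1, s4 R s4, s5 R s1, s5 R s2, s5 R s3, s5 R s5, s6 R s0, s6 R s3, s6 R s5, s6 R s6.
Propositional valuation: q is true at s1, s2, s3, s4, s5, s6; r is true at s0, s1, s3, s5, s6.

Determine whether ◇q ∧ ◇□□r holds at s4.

No

At s4: ◇q is true, ◇□□r is false, so ◇q ∧ ◇□□r is false.
  At s4: ◇q requires q at some successor in {s1, s4}.
    q holds at s1, so ◇q is true at s4.
  At s4: ◇□□r requires □□r at some successor in {s1, s4}.
    At s1: □□r is false.
    At s4: □□r is false.
  So ◇□□r is false at s4.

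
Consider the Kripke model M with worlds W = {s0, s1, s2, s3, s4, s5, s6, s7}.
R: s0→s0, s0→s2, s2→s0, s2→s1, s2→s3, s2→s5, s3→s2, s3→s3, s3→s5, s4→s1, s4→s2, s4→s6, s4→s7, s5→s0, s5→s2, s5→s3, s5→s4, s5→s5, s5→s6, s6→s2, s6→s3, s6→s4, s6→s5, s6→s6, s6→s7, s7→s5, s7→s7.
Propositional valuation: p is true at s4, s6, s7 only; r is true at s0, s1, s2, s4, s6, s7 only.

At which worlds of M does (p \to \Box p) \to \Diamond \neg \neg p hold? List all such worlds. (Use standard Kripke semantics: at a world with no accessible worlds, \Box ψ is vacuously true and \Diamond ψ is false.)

s4, s5, s6, s7

Recall that \Box ψ holds at a world iff ψ holds at every accessible world, and \Diamond ψ holds iff ψ holds at some accessible world.
Let φ = (p \to \Box p) \to \Diamond \neg \neg p. Evaluate φ at each world:
  s0 (successors {s0, s2}): φ is false.
  s1 (successors ∅): φ is false.
  s2 (successors {s0, s1, s3, s5}): φ is false.
  s3 (successors {s2, s3, s5}): φ is false.
  s4 (successors {s1, s2, s6, s7}): φ is true.
  s5 (successors {s0, s2, s3, s4, s5, s6}): φ is true.
  s6 (successors {s2, s3, s4, s5, s6, s7}): φ is true.
  s7 (successors {s5, s7}): φ is true.
For instance, at s5:
  At s5: p \to \Box p is true, \Diamond \neg \neg p is true, so (p \to \Box p) \to \Diamond \neg \neg p is true.
    At s5: p is false, \Box p is false, so p \to \Box p is true.
      At s5: \Box p requires p at every successor {s0, s2, s3, s4, s5, s6}.
        p fails at s0, so \Box p is false at s5.
    At s5: \Diamond \neg \neg p requires \neg \neg p at some successor in {s0, s2, s3, s4, s5, s6}.
      \neg \neg p holds at s4, so \Diamond \neg \neg p is true at s5.
Satisfying worlds: {s4, s5, s6, s7}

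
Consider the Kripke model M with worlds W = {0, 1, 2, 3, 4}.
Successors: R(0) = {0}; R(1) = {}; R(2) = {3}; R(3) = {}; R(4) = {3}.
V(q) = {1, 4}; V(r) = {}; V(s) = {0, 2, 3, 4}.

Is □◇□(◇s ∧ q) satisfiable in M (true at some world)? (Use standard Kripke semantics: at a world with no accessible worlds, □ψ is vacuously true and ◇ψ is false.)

Yes

Let φ = □◇□(◇s ∧ q). Evaluate φ at each world:
  0 (successors {0}): φ is false.
  1 (successors ∅): φ is true.
  2 (successors {3}): φ is false.
  3 (successors ∅): φ is true.
  4 (successors {3}): φ is false.
Detail at 1 (witness):
  At 1: no accessible worlds, so □◇□(◇s ∧ q) holds vacuously.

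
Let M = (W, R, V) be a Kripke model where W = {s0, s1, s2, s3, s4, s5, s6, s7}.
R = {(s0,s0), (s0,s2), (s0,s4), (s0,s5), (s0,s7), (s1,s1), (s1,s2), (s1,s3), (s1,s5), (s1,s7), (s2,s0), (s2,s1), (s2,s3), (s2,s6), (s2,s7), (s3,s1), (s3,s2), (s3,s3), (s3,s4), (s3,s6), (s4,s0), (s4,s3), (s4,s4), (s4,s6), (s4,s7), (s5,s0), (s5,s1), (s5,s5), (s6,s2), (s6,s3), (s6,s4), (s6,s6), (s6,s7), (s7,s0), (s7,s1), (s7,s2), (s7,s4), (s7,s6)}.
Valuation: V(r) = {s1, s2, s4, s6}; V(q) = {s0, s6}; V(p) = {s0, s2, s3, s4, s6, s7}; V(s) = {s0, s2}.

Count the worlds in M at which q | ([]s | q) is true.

Let φ = q | ([]s | q). Evaluate φ at each world:
  s0 (successors {s0, s2, s4, s5, s7}): φ is true.
  s1 (successors {s1, s2, s3, s5, s7}): φ is false.
  s2 (successors {s0, s1, s3, s6, s7}): φ is false.
  s3 (successors {s1, s2, s3, s4, s6}): φ is false.
  s4 (successors {s0, s3, s4, s6, s7}): φ is false.
  s5 (successors {s0, s1, s5}): φ is false.
  s6 (successors {s2, s3, s4, s6, s7}): φ is true.
  s7 (successors {s0, s1, s2, s4, s6}): φ is false.
For instance, at s3:
  At s3: q is false, []s | q is false, so q | ([]s | q) is false.
    At s3: []s is false, q is false, so []s | q is false.
      At s3: []s requires s at every successor {s1, s2, s3, s4, s6}.
        s fails at s1, so []s is false at s3.
Satisfying worlds: {s0, s6}

2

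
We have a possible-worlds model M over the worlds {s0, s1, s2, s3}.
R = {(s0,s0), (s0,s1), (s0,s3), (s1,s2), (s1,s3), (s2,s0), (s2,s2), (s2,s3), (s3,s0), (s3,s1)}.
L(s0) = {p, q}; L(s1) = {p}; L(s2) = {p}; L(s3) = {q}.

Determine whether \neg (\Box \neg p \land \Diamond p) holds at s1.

Yes

At s1: \Box \neg p \land \Diamond p is false, so \neg (\Box \neg p \land \Diamond p) is true.
  At s1: \Box \neg p is false, \Diamond p is true, so \Box \neg p \land \Diamond p is false.
    At s1: \Box \neg p requires \neg p at every successor {s2, s3}.
      \neg p fails at s2, so \Box \neg p is false at s1.
    At s1: \Diamond p requires p at some successor in {s2, s3}.
      p holds at s2, so \Diamond p is true at s1.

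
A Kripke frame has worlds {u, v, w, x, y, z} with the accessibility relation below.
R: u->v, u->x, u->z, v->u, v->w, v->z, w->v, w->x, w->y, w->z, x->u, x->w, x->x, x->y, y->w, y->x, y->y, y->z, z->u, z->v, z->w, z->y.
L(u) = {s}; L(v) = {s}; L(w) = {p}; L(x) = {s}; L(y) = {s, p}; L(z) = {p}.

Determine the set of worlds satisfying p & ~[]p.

w, y, z

Recall that []ψ holds at a world iff ψ holds at every accessible world, and <>ψ holds iff ψ holds at some accessible world.
Let φ = p & ~[]p. Evaluate φ at each world:
  u (successors {v, x, z}): φ is false.
  v (successors {u, w, z}): φ is false.
  w (successors {v, x, y, z}): φ is true.
  x (successors {u, w, x, y}): φ is false.
  y (successors {w, x, y, z}): φ is true.
  z (successors {u, v, w, y}): φ is true.
For instance, at w:
  At w: p is true, ~[]p is true, so p & ~[]p is true.
    At w: []p is false, so ~[]p is true.
      At w: []p requires p at every successor {v, x, y, z}.
        p fails at v, so []p is false at w.
Satisfying worlds: {w, y, z}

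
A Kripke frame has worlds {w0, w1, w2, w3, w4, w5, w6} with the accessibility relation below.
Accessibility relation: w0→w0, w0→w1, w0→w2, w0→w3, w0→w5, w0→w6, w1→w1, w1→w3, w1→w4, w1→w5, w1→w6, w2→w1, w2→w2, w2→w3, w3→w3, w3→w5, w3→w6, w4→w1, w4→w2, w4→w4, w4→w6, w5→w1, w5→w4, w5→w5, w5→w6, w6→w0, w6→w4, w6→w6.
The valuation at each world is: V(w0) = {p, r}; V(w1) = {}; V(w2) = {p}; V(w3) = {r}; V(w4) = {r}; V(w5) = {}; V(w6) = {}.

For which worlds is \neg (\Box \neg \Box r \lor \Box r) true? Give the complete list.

Let φ = \neg (\Box \neg \Box r \lor \Box r). Evaluate φ at each world:
  w0 (successors {w0, w1, w2, w3, w5, w6}): φ is false.
  w1 (successors {w1, w3, w4, w5, w6}): φ is false.
  w2 (successors {w1, w2, w3}): φ is false.
  w3 (successors {w3, w5, w6}): φ is false.
  w4 (successors {w1, w2, w4, w6}): φ is false.
  w5 (successors {w1, w4, w5, w6}): φ is false.
  w6 (successors {w0, w4, w6}): φ is false.
For instance, at w2:
  At w2: \Box \neg \Box r \lor \Box r is true, so \neg (\Box \neg \Box r \lor \Box r) is false.
    At w2: \Box \neg \Box r is true, \Box r is false, so \Box \neg \Box r \lor \Box r is true.
      At w2: \Box \neg \Box r requires \neg \Box r at every successor {w1, w2, w3}.
        At w1: \neg \Box r is true.
        At w2: \neg \Box r is true.
        At w3: \neg \Box r is true.
      So \Box \neg \Box r is true at w2.
      At w2: \Box r requires r at every successor {w1, w2, w3}.
        r fails at w1, so \Box r is false at w2.
Satisfying worlds: none.

none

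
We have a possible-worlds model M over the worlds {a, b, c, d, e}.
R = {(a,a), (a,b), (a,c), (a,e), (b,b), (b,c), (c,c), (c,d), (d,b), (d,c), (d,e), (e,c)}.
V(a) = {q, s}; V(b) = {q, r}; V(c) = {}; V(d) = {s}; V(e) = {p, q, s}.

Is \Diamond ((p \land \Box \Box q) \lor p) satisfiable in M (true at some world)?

Recall that \Box ψ holds at a world iff ψ holds at every accessible world, and \Diamond ψ holds iff ψ holds at some accessible world.
Let φ = \Diamond ((p \land \Box \Box q) \lor p). Evaluate φ at each world:
  a (successors {a, b, c, e}): φ is true.
  b (successors {b, c}): φ is false.
  c (successors {c, d}): φ is false.
  d (successors {b, c, e}): φ is true.
  e (successors {c}): φ is false.
Detail at a (witness):
  At a: \Diamond ((p \land \Box \Box q) \lor p) requires (p \land \Box \Box q) \lor p at some successor in {a, b, c, e}.
    (p \land \Box \Box q) \lor p holds at e, so \Diamond ((p \land \Box \Box q) \lor p) is true at a.
      At e: p \land \Box \Box q is false, p is true, so (p \land \Box \Box q) \lor p is true.

Yes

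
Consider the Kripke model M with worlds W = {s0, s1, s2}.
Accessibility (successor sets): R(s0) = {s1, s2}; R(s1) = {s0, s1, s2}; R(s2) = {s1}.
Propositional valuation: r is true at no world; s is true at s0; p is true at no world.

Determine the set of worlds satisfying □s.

Let φ = □s. Evaluate φ at each world:
  s0 (successors {s1, s2}): φ is false.
  s1 (successors {s0, s1, s2}): φ is false.
  s2 (successors {s1}): φ is false.
For instance, at s0:
  At s0: □s requires s at every successor {s1, s2}.
    s fails at s1, so □s is false at s0.
Satisfying worlds: none.

none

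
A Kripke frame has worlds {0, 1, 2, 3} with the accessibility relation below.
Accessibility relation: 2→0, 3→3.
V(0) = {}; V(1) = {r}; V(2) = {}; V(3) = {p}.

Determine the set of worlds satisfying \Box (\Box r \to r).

Let φ = \Box (\Box r \to r). Evaluate φ at each world:
  0 (successors ∅): φ is true.
  1 (successors ∅): φ is true.
  2 (successors {0}): φ is false.
  3 (successors {3}): φ is true.
For instance, at 3:
  At 3: \Box (\Box r \to r) requires \Box r \to r at every successor {3}.
      At 3: \Box r is false, r is false, so \Box r \to r is true.
  So \Box (\Box r \to r) is true at 3.
Satisfying worlds: {0, 1, 3}

0, 1, 3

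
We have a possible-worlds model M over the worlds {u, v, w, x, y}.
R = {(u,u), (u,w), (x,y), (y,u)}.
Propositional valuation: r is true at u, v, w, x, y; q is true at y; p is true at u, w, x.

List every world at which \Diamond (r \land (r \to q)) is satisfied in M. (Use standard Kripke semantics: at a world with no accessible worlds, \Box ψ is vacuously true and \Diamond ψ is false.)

x

Let φ = \Diamond (r \land (r \to q)). Evaluate φ at each world:
  u (successors {u, w}): φ is false.
  v (successors ∅): φ is false.
  w (successors ∅): φ is false.
  x (successors {y}): φ is true.
  y (successors {u}): φ is false.
For instance, at u:
  At u: \Diamond (r \land (r \to q)) requires r \land (r \to q) at some successor in {u, w}.
    At u: r \land (r \to q) is false.
    At w: r \land (r \to q) is false.
  So \Diamond (r \land (r \to q)) is false at u.
Satisfying worlds: {x}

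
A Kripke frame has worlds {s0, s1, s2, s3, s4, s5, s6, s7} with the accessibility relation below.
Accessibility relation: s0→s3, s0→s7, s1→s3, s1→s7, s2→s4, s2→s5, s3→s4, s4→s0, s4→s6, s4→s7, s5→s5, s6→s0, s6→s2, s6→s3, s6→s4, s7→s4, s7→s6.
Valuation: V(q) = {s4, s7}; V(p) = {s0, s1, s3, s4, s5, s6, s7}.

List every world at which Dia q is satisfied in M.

Let φ = Dia q. Evaluate φ at each world:
  s0 (successors {s3, s7}): φ is true.
  s1 (successors {s3, s7}): φ is true.
  s2 (successors {s4, s5}): φ is true.
  s3 (successors {s4}): φ is true.
  s4 (successors {s0, s6, s7}): φ is true.
  s5 (successors {s5}): φ is false.
  s6 (successors {s0, s2, s3, s4}): φ is true.
  s7 (successors {s4, s6}): φ is true.
For instance, at s4:
  At s4: Dia q requires q at some successor in {s0, s6, s7}.
    q holds at s7, so Dia q is true at s4.
Satisfying worlds: {s0, s1, s2, s3, s4, s6, s7}

s0, s1, s2, s3, s4, s6, s7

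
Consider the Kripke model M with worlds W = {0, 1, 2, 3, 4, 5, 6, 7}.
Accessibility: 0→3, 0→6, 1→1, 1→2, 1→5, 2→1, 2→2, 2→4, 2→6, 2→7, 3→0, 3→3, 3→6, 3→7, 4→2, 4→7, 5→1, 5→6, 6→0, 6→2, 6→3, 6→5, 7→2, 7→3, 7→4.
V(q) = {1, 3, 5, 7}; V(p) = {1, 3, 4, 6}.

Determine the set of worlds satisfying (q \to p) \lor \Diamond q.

0, 1, 2, 3, 4, 5, 6, 7

Recall that \Diamond ψ holds at a world iff ψ holds at some accessible world.
Let φ = (q \to p) \lor \Diamond q. Evaluate φ at each world:
  0 (successors {3, 6}): φ is true.
  1 (successors {1, 2, 5}): φ is true.
  2 (successors {1, 2, 4, 6, 7}): φ is true.
  3 (successors {0, 3, 6, 7}): φ is true.
  4 (successors {2, 7}): φ is true.
  5 (successors {1, 6}): φ is true.
  6 (successors {0, 2, 3, 5}): φ is true.
  7 (successors {2, 3, 4}): φ is true.
For instance, at 5:
  At 5: q \to p is false, \Diamond q is true, so (q \to p) \lor \Diamond q is true.
    At 5: \Diamond q requires q at some successor in {1, 6}.
      q holds at 1, so \Diamond q is true at 5.
Satisfying worlds: {0, 1, 2, 3, 4, 5, 6, 7}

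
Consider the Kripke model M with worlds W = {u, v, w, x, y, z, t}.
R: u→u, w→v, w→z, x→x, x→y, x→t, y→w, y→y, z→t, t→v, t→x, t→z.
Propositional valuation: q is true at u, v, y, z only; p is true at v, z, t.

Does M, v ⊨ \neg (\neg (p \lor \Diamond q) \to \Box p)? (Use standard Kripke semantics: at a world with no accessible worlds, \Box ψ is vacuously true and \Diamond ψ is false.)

No

At v: \neg (p \lor \Diamond q) \to \Box p is true, so \neg (\neg (p \lor \Diamond q) \to \Box p) is false.
  At v: \neg (p \lor \Diamond q) is false, \Box p is true, so \neg (p \lor \Diamond q) \to \Box p is true.
    At v: p \lor \Diamond q is true, so \neg (p \lor \Diamond q) is false.
      At v: p is true, \Diamond q is false, so p \lor \Diamond q is true.
    At v: no accessible worlds, so \Box p holds vacuously.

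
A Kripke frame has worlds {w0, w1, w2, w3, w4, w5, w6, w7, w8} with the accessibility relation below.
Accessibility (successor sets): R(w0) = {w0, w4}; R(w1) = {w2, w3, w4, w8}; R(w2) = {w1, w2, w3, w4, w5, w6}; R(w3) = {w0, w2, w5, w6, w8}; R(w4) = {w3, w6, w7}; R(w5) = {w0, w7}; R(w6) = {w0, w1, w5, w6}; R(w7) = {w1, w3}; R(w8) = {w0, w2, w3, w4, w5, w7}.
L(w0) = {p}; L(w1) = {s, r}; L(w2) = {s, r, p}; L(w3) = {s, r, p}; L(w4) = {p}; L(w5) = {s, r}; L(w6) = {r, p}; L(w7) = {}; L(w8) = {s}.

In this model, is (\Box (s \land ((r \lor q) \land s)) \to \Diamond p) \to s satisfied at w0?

At w0: \Box (s \land ((r \lor q) \land s)) \to \Diamond p is true, s is false, so (\Box (s \land ((r \lor q) \land s)) \to \Diamond p) \to s is false.
  At w0: \Box (s \land ((r \lor q) \land s)) is false, \Diamond p is true, so \Box (s \land ((r \lor q) \land s)) \to \Diamond p is true.
    At w0: \Box (s \land ((r \lor q) \land s)) requires s \land ((r \lor q) \land s) at every successor {w0, w4}.
      s \land ((r \lor q) \land s) fails at w0, so \Box (s \land ((r \lor q) \land s)) is false at w0.
    At w0: \Diamond p requires p at some successor in {w0, w4}.
      p holds at w0, so \Diamond p is true at w0.

No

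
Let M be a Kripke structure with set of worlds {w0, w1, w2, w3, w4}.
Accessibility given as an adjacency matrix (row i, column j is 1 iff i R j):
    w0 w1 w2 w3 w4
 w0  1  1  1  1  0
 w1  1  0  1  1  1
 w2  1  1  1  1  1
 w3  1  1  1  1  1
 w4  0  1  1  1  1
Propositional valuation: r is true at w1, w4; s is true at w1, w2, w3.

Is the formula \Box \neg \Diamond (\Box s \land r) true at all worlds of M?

Yes

Recall that \Box ψ holds at a world iff ψ holds at every accessible world, and \Diamond ψ holds iff ψ holds at some accessible world.
Let φ = \Box \neg \Diamond (\Box s \land r). Evaluate φ at each world:
  w0 (successors {w0, w1, w2, w3}): φ is true.
  w1 (successors {w0, w2, w3, w4}): φ is true.
  w2 (successors {w0, w1, w2, w3, w4}): φ is true.
  w3 (successors {w0, w1, w2, w3, w4}): φ is true.
  w4 (successors {w1, w2, w3, w4}): φ is true.
For instance, at w2:
  At w2: \Box \neg \Diamond (\Box s \land r) requires \neg \Diamond (\Box s \land r) at every successor {w0, w1, w2, w3, w4}.
    At w0: \neg \Diamond (\Box s \land r) is true.
    At w1: \neg \Diamond (\Box s \land r) is true.
    At w2: \neg \Diamond (\Box s \land r) is true.
    At w3: \neg \Diamond (\Box s \land r) is true.
    At w4: \neg \Diamond (\Box s \land r) is true.
  So \Box \neg \Diamond (\Box s \land r) is true at w2.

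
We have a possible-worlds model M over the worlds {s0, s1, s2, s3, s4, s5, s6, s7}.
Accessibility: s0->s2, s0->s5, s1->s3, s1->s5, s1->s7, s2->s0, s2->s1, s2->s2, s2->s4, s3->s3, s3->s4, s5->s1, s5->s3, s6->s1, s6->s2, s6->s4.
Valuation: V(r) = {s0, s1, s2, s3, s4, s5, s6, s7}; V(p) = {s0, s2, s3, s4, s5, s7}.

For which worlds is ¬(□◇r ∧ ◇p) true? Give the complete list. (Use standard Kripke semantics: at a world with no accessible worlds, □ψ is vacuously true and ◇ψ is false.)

Let φ = ¬(□◇r ∧ ◇p). Evaluate φ at each world:
  s0 (successors {s2, s5}): φ is false.
  s1 (successors {s3, s5, s7}): φ is true.
  s2 (successors {s0, s1, s2, s4}): φ is true.
  s3 (successors {s3, s4}): φ is true.
  s4 (successors ∅): φ is true.
  s5 (successors {s1, s3}): φ is false.
  s6 (successors {s1, s2, s4}): φ is true.
  s7 (successors ∅): φ is true.
For instance, at s6:
  At s6: □◇r ∧ ◇p is false, so ¬(□◇r ∧ ◇p) is true.
    At s6: □◇r is false, ◇p is true, so □◇r ∧ ◇p is false.
      At s6: □◇r requires ◇r at every successor {s1, s2, s4}.
        ◇r fails at s4, so □◇r is false at s6.
      At s6: ◇p requires p at some successor in {s1, s2, s4}.
        p holds at s2, so ◇p is true at s6.
Satisfying worlds: {s1, s2, s3, s4, s6, s7}

s1, s2, s3, s4, s6, s7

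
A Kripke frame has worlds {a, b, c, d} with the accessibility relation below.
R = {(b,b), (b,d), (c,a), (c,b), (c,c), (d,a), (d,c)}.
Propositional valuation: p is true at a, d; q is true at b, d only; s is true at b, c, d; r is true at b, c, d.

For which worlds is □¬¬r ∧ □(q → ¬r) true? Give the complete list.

Let φ = □¬¬r ∧ □(q → ¬r). Evaluate φ at each world:
  a (successors ∅): φ is true.
  b (successors {b, d}): φ is false.
  c (successors {a, b, c}): φ is false.
  d (successors {a, c}): φ is false.
For instance, at d:
  At d: □¬¬r is false, □(q → ¬r) is true, so □¬¬r ∧ □(q → ¬r) is false.
    At d: □¬¬r requires ¬¬r at every successor {a, c}.
      ¬¬r fails at a, so □¬¬r is false at d.
    At d: □(q → ¬r) requires q → ¬r at every successor {a, c}.
      At a: q → ¬r is true.
      At c: q → ¬r is true.
    So □(q → ¬r) is true at d.
Satisfying worlds: {a}

a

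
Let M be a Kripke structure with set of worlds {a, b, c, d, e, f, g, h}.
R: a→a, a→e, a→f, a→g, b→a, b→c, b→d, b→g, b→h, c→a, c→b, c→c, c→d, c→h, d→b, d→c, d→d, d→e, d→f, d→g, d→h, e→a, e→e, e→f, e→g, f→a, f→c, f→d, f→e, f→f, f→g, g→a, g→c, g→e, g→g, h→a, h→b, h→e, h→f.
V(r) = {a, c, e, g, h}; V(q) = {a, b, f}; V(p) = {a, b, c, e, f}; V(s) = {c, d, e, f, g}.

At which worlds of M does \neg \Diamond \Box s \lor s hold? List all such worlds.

a, b, c, d, e, f, g, h

Recall that \Box ψ holds at a world iff ψ holds at every accessible world, and \Diamond ψ holds iff ψ holds at some accessible world.
Let φ = \neg \Diamond \Box s \lor s. Evaluate φ at each world:
  a (successors {a, e, f, g}): φ is true.
  b (successors {a, c, d, g, h}): φ is true.
  c (successors {a, b, c, d, h}): φ is true.
  d (successors {b, c, d, e, f, g, h}): φ is true.
  e (successors {a, e, f, g}): φ is true.
  f (successors {a, c, d, e, f, g}): φ is true.
  g (successors {a, c, e, g}): φ is true.
  h (successors {a, b, e, f}): φ is true.
For instance, at e:
  At e: \neg \Diamond \Box s is true, s is true, so \neg \Diamond \Box s \lor s is true.
    At e: \Diamond \Box s is false, so \neg \Diamond \Box s is true.
      At e: \Diamond \Box s requires \Box s at some successor in {a, e, f, g}.
        At a: \Box s is false.
        At e: \Box s is false.
        At f: \Box s is false.
        At g: \Box s is false.
      So \Diamond \Box s is false at e.
Satisfying worlds: {a, b, c, d, e, f, g, h}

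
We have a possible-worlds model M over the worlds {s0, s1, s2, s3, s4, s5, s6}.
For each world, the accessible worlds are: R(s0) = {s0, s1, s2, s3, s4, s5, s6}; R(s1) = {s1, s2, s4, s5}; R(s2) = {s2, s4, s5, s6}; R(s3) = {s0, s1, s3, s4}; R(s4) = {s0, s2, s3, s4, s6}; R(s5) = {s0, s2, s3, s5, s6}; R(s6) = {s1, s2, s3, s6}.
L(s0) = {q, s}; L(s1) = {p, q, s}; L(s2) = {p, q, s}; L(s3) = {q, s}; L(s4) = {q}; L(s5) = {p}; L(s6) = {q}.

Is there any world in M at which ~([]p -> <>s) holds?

Recall that []ψ holds at a world iff ψ holds at every accessible world, and <>ψ holds iff ψ holds at some accessible world.
Let φ = ~([]p -> <>s). Evaluate φ at each world:
  s0 (successors {s0, s1, s2, s3, s4, s5, s6}): φ is false.
  s1 (successors {s1, s2, s4, s5}): φ is false.
  s2 (successors {s2, s4, s5, s6}): φ is false.
  s3 (successors {s0, s1, s3, s4}): φ is false.
  s4 (successors {s0, s2, s3, s4, s6}): φ is false.
  s5 (successors {s0, s2, s3, s5, s6}): φ is false.
  s6 (successors {s1, s2, s3, s6}): φ is false.
For instance, at s1:
  At s1: []p -> <>s is true, so ~([]p -> <>s) is false.
    At s1: []p is false, <>s is true, so []p -> <>s is true.
      At s1: []p requires p at every successor {s1, s2, s4, s5}.
        p fails at s4, so []p is false at s1.
      At s1: <>s requires s at some successor in {s1, s2, s4, s5}.
        s holds at s1, so <>s is true at s1.

No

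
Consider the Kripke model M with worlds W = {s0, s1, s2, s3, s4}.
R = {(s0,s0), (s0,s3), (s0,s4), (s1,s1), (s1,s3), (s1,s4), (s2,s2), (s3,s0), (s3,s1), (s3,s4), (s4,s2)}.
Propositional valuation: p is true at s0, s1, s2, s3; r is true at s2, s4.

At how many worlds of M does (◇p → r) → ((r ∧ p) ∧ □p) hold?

Let φ = (◇p → r) → ((r ∧ p) ∧ □p). Evaluate φ at each world:
  s0 (successors {s0, s3, s4}): φ is true.
  s1 (successors {s1, s3, s4}): φ is true.
  s2 (successors {s2}): φ is true.
  s3 (successors {s0, s1, s4}): φ is true.
  s4 (successors {s2}): φ is false.
For instance, at s3:
  At s3: ◇p → r is false, (r ∧ p) ∧ □p is false, so (◇p → r) → ((r ∧ p) ∧ □p) is true.
    At s3: ◇p is true, r is false, so ◇p → r is false.
      At s3: ◇p requires p at some successor in {s0, s1, s4}.
        p holds at s0, so ◇p is true at s3.
    At s3: r ∧ p is false, □p is false, so (r ∧ p) ∧ □p is false.
      At s3: □p requires p at every successor {s0, s1, s4}.
        p fails at s4, so □p is false at s3.
Satisfying worlds: {s0, s1, s2, s3}

4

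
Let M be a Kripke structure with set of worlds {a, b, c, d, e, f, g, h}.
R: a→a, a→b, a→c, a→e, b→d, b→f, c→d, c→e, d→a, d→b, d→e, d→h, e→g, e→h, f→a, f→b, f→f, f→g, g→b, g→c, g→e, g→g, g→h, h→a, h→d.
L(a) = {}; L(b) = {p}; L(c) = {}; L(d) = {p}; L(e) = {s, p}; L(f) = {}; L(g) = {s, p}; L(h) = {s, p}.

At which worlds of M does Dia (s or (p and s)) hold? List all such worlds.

Let φ = Dia (s or (p and s)). Evaluate φ at each world:
  a (successors {a, b, c, e}): φ is true.
  b (successors {d, f}): φ is false.
  c (successors {d, e}): φ is true.
  d (successors {a, b, e, h}): φ is true.
  e (successors {g, h}): φ is true.
  f (successors {a, b, f, g}): φ is true.
  g (successors {b, c, e, g, h}): φ is true.
  h (successors {a, d}): φ is false.
For instance, at g:
  At g: Dia (s or (p and s)) requires s or (p and s) at some successor in {b, c, e, g, h}.
    s or (p and s) holds at e, so Dia (s or (p and s)) is true at g.
Satisfying worlds: {a, c, d, e, f, g}

a, c, d, e, f, g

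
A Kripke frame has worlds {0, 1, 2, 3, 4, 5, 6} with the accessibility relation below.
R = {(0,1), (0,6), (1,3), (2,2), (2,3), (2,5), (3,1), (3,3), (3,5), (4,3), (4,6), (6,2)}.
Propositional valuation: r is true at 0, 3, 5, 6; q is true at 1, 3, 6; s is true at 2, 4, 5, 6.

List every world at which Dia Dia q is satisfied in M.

Let φ = Dia Dia q. Evaluate φ at each world:
  0 (successors {1, 6}): φ is true.
  1 (successors {3}): φ is true.
  2 (successors {2, 3, 5}): φ is true.
  3 (successors {1, 3, 5}): φ is true.
  4 (successors {3, 6}): φ is true.
  5 (successors ∅): φ is false.
  6 (successors {2}): φ is true.
For instance, at 0:
  At 0: Dia Dia q requires Dia q at some successor in {1, 6}.
    Dia q holds at 1, so Dia Dia q is true at 0.
      At 1: Dia q requires q at some successor in {3}.
        q holds at 3, so Dia q is true at 1.
Satisfying worlds: {0, 1, 2, 3, 4, 6}

0, 1, 2, 3, 4, 6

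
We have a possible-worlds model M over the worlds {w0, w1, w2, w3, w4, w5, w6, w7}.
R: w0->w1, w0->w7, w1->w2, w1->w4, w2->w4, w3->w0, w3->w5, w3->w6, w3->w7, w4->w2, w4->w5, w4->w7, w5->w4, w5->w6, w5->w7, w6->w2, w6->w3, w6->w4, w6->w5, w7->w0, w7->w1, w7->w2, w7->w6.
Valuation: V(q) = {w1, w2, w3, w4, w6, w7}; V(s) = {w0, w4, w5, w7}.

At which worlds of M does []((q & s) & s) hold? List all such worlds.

w2

Let φ = []((q & s) & s). Evaluate φ at each world:
  w0 (successors {w1, w7}): φ is false.
  w1 (successors {w2, w4}): φ is false.
  w2 (successors {w4}): φ is true.
  w3 (successors {w0, w5, w6, w7}): φ is false.
  w4 (successors {w2, w5, w7}): φ is false.
  w5 (successors {w4, w6, w7}): φ is false.
  w6 (successors {w2, w3, w4, w5}): φ is false.
  w7 (successors {w0, w1, w2, w6}): φ is false.
For instance, at w4:
  At w4: []((q & s) & s) requires (q & s) & s at every successor {w2, w5, w7}.
    (q & s) & s fails at w2, so []((q & s) & s) is false at w4.
Satisfying worlds: {w2}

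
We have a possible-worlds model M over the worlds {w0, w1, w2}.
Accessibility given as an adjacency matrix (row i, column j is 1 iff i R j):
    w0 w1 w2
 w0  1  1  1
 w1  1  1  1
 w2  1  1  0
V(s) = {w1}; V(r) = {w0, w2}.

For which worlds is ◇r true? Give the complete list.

w0, w1, w2

Let φ = ◇r. Evaluate φ at each world:
  w0 (successors {w0, w1, w2}): φ is true.
  w1 (successors {w0, w1, w2}): φ is true.
  w2 (successors {w0, w1}): φ is true.
For instance, at w2:
  At w2: ◇r requires r at some successor in {w0, w1}.
    r holds at w0, so ◇r is true at w2.
Satisfying worlds: {w0, w1, w2}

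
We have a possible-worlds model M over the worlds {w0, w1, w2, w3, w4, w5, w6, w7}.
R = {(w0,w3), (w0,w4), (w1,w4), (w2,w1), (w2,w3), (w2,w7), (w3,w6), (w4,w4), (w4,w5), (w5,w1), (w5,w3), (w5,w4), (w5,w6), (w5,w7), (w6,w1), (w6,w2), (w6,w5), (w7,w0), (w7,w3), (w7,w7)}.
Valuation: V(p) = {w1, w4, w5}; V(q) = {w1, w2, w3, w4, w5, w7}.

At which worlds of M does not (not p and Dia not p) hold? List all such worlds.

w1, w4, w5

Let φ = not (not p and Dia not p). Evaluate φ at each world:
  w0 (successors {w3, w4}): φ is false.
  w1 (successors {w4}): φ is true.
  w2 (successors {w1, w3, w7}): φ is false.
  w3 (successors {w6}): φ is false.
  w4 (successors {w4, w5}): φ is true.
  w5 (successors {w1, w3, w4, w6, w7}): φ is true.
  w6 (successors {w1, w2, w5}): φ is false.
  w7 (successors {w0, w3, w7}): φ is false.
For instance, at w6:
  At w6: not p and Dia not p is true, so not (not p and Dia not p) is false.
    At w6: not p is true, Dia not p is true, so not p and Dia not p is true.
      At w6: Dia not p requires not p at some successor in {w1, w2, w5}.
        not p holds at w2, so Dia not p is true at w6.
Satisfying worlds: {w1, w4, w5}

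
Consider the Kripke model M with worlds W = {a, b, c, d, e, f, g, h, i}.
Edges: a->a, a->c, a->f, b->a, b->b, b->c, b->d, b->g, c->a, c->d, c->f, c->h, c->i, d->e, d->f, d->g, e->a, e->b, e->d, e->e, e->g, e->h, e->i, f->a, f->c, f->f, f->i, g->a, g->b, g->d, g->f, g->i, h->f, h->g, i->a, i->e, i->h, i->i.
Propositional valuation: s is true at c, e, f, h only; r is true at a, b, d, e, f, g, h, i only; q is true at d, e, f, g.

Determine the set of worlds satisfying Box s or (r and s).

e, f, h

Let φ = Box s or (r and s). Evaluate φ at each world:
  a (successors {a, c, f}): φ is false.
  b (successors {a, b, c, d, g}): φ is false.
  c (successors {a, d, f, h, i}): φ is false.
  d (successors {e, f, g}): φ is false.
  e (successors {a, b, d, e, g, h, i}): φ is true.
  f (successors {a, c, f, i}): φ is true.
  g (successors {a, b, d, f, i}): φ is false.
  h (successors {f, g}): φ is true.
  i (successors {a, e, h, i}): φ is false.
For instance, at c:
  At c: Box s is false, r and s is false, so Box s or (r and s) is false.
    At c: Box s requires s at every successor {a, d, f, h, i}.
      s fails at a, so Box s is false at c.
Satisfying worlds: {e, f, h}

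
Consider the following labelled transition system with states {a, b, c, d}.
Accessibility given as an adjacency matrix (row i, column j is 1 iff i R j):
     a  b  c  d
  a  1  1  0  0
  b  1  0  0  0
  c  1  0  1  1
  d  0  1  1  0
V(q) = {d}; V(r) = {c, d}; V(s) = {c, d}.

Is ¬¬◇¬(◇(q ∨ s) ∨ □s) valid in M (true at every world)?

Yes

Recall that □ψ holds at a world iff ψ holds at every accessible world, and ◇ψ holds iff ψ holds at some accessible world.
Let φ = ¬¬◇¬(◇(q ∨ s) ∨ □s). Evaluate φ at each world:
  a (successors {a, b}): φ is true.
  b (successors {a}): φ is true.
  c (successors {a, c, d}): φ is true.
  d (successors {b, c}): φ is true.
For instance, at d:
  At d: ¬◇¬(◇(q ∨ s) ∨ □s) is false, so ¬¬◇¬(◇(q ∨ s) ∨ □s) is true.
    At d: ◇¬(◇(q ∨ s) ∨ □s) is true, so ¬◇¬(◇(q ∨ s) ∨ □s) is false.
      At d: ◇¬(◇(q ∨ s) ∨ □s) requires ¬(◇(q ∨ s) ∨ □s) at some successor in {b, c}.
        ¬(◇(q ∨ s) ∨ □s) holds at b, so ◇¬(◇(q ∨ s) ∨ □s) is true at d.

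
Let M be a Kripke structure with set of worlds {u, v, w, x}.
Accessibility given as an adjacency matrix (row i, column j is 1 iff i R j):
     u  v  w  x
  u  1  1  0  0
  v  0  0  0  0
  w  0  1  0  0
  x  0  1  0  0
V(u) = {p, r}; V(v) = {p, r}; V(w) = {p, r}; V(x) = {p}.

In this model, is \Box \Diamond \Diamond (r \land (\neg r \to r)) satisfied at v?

Yes

At v: no accessible worlds, so \Box \Diamond \Diamond (r \land (\neg r \to r)) holds vacuously.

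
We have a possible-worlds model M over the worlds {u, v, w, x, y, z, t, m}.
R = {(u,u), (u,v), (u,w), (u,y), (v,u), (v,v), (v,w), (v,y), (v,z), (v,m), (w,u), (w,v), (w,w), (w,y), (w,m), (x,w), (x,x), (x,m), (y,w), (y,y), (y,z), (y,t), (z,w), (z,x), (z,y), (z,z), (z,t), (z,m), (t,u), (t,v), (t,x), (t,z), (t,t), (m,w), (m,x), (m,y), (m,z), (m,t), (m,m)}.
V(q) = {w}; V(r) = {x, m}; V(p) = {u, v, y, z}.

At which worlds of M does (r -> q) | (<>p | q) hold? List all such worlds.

u, v, w, y, z, t, m

Recall that <>ψ holds at a world iff ψ holds at some accessible world.
Let φ = (r -> q) | (<>p | q). Evaluate φ at each world:
  u (successors {u, v, w, y}): φ is true.
  v (successors {u, v, w, y, z, m}): φ is true.
  w (successors {u, v, w, y, m}): φ is true.
  x (successors {w, x, m}): φ is false.
  y (successors {w, y, z, t}): φ is true.
  z (successors {w, x, y, z, t, m}): φ is true.
  t (successors {u, v, x, z, t}): φ is true.
  m (successors {w, x, y, z, t, m}): φ is true.
For instance, at y:
  At y: r -> q is true, <>p | q is true, so (r -> q) | (<>p | q) is true.
    At y: <>p is true, q is false, so <>p | q is true.
      At y: <>p requires p at some successor in {w, y, z, t}.
        p holds at y, so <>p is true at y.
Satisfying worlds: {u, v, w, y, z, t, m}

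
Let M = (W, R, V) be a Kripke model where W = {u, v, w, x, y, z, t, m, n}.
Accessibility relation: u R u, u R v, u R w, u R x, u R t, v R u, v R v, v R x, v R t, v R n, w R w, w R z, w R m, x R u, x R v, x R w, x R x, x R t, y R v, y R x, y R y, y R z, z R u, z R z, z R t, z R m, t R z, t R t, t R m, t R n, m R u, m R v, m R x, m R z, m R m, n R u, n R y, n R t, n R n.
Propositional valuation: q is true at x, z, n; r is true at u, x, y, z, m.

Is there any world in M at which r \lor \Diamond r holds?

Let φ = r \lor \Diamond r. Evaluate φ at each world:
  u (successors {u, v, w, x, t}): φ is true.
  v (successors {u, v, x, t, n}): φ is true.
  w (successors {w, z, m}): φ is true.
  x (successors {u, v, w, x, t}): φ is true.
  y (successors {v, x, y, z}): φ is true.
  z (successors {u, z, t, m}): φ is true.
  t (successors {z, t, m, n}): φ is true.
  m (successors {u, v, x, z, m}): φ is true.
  n (successors {u, y, t, n}): φ is true.
Detail at u (witness):
  At u: r is true, \Diamond r is true, so r \lor \Diamond r is true.
    At u: \Diamond r requires r at some successor in {u, v, w, x, t}.
      r holds at u, so \Diamond r is true at u.

Yes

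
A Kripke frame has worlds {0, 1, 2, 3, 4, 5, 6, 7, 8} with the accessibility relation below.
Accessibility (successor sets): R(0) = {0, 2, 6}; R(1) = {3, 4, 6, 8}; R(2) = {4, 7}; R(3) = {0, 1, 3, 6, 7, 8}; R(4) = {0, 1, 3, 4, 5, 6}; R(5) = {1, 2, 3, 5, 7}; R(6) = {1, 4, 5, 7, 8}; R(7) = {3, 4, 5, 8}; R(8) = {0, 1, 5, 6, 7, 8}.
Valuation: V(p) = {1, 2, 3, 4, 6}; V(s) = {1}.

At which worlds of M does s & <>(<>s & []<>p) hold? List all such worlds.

Let φ = s & <>(<>s & []<>p). Evaluate φ at each world:
  0 (successors {0, 2, 6}): φ is false.
  1 (successors {3, 4, 6, 8}): φ is true.
  2 (successors {4, 7}): φ is false.
  3 (successors {0, 1, 3, 6, 7, 8}): φ is false.
  4 (successors {0, 1, 3, 4, 5, 6}): φ is false.
  5 (successors {1, 2, 3, 5, 7}): φ is false.
  6 (successors {1, 4, 5, 7, 8}): φ is false.
  7 (successors {3, 4, 5, 8}): φ is false.
  8 (successors {0, 1, 5, 6, 7, 8}): φ is false.
For instance, at 7:
  At 7: s is false, <>(<>s & []<>p) is true, so s & <>(<>s & []<>p) is false.
    At 7: <>(<>s & []<>p) requires <>s & []<>p at some successor in {3, 4, 5, 8}.
      <>s & []<>p holds at 3, so <>(<>s & []<>p) is true at 7.
Satisfying worlds: {1}

1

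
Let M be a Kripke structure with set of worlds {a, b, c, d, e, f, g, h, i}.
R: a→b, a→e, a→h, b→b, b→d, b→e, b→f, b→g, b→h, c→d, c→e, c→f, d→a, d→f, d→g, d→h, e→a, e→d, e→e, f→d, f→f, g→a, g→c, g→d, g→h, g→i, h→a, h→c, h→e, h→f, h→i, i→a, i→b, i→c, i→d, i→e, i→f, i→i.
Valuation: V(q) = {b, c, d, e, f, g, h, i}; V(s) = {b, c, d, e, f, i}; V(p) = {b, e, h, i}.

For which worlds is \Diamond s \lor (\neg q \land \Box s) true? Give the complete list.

Recall that \Box ψ holds at a world iff ψ holds at every accessible world, and \Diamond ψ holds iff ψ holds at some accessible world.
Let φ = \Diamond s \lor (\neg q \land \Box s). Evaluate φ at each world:
  a (successors {b, e, h}): φ is true.
  b (successors {b, d, e, f, g, h}): φ is true.
  c (successors {d, e, f}): φ is true.
  d (successors {a, f, g, h}): φ is true.
  e (successors {a, d, e}): φ is true.
  f (successors {d, f}): φ is true.
  g (successors {a, c, d, h, i}): φ is true.
  h (successors {a, c, e, f, i}): φ is true.
  i (successors {a, b, c, d, e, f, i}): φ is true.
For instance, at d:
  At d: \Diamond s is true, \neg q \land \Box s is false, so \Diamond s \lor (\neg q \land \Box s) is true.
    At d: \Diamond s requires s at some successor in {a, f, g, h}.
      s holds at f, so \Diamond s is true at d.
    At d: \neg q is false, \Box s is false, so \neg q \land \Box s is false.
      At d: \Box s requires s at every successor {a, f, g, h}.
        s fails at a, so \Box s is false at d.
Satisfying worlds: {a, b, c, d, e, f, g, h, i}

a, b, c, d, e, f, g, h, i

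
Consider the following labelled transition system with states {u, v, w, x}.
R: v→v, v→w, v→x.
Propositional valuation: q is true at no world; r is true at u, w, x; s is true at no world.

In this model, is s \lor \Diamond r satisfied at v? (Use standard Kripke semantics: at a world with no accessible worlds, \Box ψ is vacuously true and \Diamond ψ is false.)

Recall that \Diamond ψ holds at a world iff ψ holds at some accessible world.
At v: s is false, \Diamond r is true, so s \lor \Diamond r is true.
  At v: \Diamond r requires r at some successor in {v, w, x}.
    r holds at w, so \Diamond r is true at v.

Yes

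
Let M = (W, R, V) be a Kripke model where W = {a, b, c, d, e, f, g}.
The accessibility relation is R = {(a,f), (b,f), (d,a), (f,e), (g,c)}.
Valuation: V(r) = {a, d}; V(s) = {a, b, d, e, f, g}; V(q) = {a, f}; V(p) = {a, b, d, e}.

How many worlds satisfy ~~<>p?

Let φ = ~~<>p. Evaluate φ at each world:
  a (successors {f}): φ is false.
  b (successors {f}): φ is false.
  c (successors ∅): φ is false.
  d (successors {a}): φ is true.
  e (successors ∅): φ is false.
  f (successors {e}): φ is true.
  g (successors {c}): φ is false.
For instance, at a:
  At a: ~<>p is true, so ~~<>p is false.
    At a: <>p is false, so ~<>p is true.
      At a: <>p requires p at some successor in {f}.
        At f: p is false.
      So <>p is false at a.
Satisfying worlds: {d, f}

2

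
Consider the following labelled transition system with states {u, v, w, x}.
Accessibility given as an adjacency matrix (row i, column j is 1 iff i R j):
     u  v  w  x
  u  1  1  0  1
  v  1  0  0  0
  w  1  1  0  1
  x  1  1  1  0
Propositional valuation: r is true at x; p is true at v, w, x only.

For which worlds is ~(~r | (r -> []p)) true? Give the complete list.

Let φ = ~(~r | (r -> []p)). Evaluate φ at each world:
  u (successors {u, v, x}): φ is false.
  v (successors {u}): φ is false.
  w (successors {u, v, x}): φ is false.
  x (successors {u, v, w}): φ is true.
For instance, at w:
  At w: ~r | (r -> []p) is true, so ~(~r | (r -> []p)) is false.
    At w: ~r is true, r -> []p is true, so ~r | (r -> []p) is true.
      At w: r is false, []p is false, so r -> []p is true.
Satisfying worlds: {x}

x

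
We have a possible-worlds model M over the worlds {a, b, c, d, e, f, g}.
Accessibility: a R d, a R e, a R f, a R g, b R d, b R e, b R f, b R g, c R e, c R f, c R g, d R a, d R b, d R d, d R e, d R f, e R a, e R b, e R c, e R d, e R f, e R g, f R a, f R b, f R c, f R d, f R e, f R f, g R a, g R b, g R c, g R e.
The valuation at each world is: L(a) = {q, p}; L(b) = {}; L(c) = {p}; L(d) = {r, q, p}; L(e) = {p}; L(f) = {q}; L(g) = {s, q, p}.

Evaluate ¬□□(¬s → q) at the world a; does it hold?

At a: □□(¬s → q) is false, so ¬□□(¬s → q) is true.
  At a: □□(¬s → q) requires □(¬s → q) at every successor {d, e, f, g}.
    □(¬s → q) fails at d, so □□(¬s → q) is false at a.
      At d: □(¬s → q) requires ¬s → q at every successor {a, b, d, e, f}.
        ¬s → q fails at b, so □(¬s → q) is false at d.

Yes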